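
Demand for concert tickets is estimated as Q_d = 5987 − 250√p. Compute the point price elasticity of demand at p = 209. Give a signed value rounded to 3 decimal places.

dQ_d/dp = −250/(2√p) = -8.64643. At p = 209, Q_d = 2372.79.
Ed = (dQ_d/dp)·(p/Q_d) = (-8.64643) × (209/2372.79) = -0.76159…

-0.762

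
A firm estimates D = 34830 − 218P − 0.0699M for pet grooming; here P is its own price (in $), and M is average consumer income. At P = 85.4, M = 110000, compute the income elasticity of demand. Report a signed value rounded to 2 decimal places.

At the given values, D = 34830 − 218(85.4) − 0.0699(110000) = 8523.8.
∂D/∂M = -0.0699.
E = (-0.0699) × (110000/8523.8) = -0.9020…

-0.90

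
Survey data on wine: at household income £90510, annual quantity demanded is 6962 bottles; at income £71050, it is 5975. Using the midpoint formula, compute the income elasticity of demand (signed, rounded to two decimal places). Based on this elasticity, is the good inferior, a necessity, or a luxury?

0.63; necessity

%ΔQ = (5975 − 6962)/[( 6962 + 5975)/2] = -987/6468.5 = -0.152585…
%ΔIncome = (71050 − 90510)/[( 90510 + 71050)/2] = -19460/80780 = -0.240901…
E_income = (-987/6468.5) / (-19460/80780) = 0.6333…
0 < E_income < 1 ⇒ normal good, necessity.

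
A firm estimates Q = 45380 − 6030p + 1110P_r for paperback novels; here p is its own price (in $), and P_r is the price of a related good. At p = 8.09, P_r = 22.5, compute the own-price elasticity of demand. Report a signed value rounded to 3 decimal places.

-2.261

At the given values, Q = 45380 − 6030(8.09) + 1110(22.5) = 21572.3.
∂Q/∂p = −6030.
E = (-6030) × (8.09/21572.3) = -2.26135…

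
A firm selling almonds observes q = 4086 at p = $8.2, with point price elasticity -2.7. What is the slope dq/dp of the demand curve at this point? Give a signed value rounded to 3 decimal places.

-1345.390

Ed = (dq/dp)·(p/q) ⇒ dq/dp = Ed·q/p = (-2.7)·4086/8.2 = -1345.39024…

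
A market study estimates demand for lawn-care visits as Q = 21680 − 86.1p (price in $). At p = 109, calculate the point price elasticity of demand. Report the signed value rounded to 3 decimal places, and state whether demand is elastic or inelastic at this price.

-0.763; inelastic

dQ/dp = −86.1. At p = 109, Q = 21680 − 86.1(109) = 12295.1.
Ed = (dQ/dp)·(p/Q) = −86.1 × (109/12295.1) = -0.76330…
|Ed| = 0.763 < 1, so demand is inelastic.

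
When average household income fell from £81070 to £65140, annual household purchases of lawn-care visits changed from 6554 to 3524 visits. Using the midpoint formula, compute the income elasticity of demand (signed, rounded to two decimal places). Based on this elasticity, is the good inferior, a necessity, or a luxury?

2.76; luxury

%ΔQ = (3524 − 6554)/[( 6554 + 3524)/2] = -3030/5039 = -0.601309…
%ΔIncome = (65140 − 81070)/[( 81070 + 65140)/2] = -15930/73105 = -0.217905…
E_income = (-3030/5039) / (-15930/73105) = 2.7594…
E_income > 1 ⇒ normal good, luxury.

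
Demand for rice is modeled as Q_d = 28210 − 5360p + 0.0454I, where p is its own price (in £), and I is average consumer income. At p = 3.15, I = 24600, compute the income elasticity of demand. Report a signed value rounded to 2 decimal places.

0.09

At the given values, Q_d = 28210 − 5360(3.15) + 0.0454(24600) = 12442.84.
∂Q_d/∂I = 0.0454.
E = (0.0454) × (24600/12442.84) = 0.0897…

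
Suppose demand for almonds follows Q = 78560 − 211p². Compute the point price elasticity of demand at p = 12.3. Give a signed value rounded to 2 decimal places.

dQ/dp = −2·211·p = -5190.6. At p = 12.3, Q = 46637.81.
Ed = (dQ/dp)·(p/Q) = (-5190.6) × (12.3/46637.81) = -1.3689…

-1.37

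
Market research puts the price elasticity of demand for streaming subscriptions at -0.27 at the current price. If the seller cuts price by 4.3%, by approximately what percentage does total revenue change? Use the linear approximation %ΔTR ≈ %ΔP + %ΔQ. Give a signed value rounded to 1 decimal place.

%ΔQ ≈ Ed × %ΔP = (-0.27) × (-4.3%) = +1.1610%
%ΔTR ≈ %ΔP + %ΔQ = (-4.3%) + (+1.1610%) = -3.1390%

-3.1%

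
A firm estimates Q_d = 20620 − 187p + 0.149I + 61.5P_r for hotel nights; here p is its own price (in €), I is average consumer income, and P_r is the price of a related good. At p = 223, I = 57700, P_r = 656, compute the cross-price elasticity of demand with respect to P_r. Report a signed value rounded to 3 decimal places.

At the given values, Q_d = 20620 − 187(223) + 0.149(57700) + 61.5(656) = 27860.3.
∂Q_d/∂P_r = 61.5.
E = (61.5) × (656/27860.3) = 1.44808…

1.448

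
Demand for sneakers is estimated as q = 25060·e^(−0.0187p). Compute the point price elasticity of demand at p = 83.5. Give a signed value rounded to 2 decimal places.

-1.56

dq/dp = −0.0187·q = -98.3317. At p = 83.5, q = 5258.38.
Ed = (dq/dp)·(p/q) = (-98.3317) × (83.5/5258.38) = -1.5614…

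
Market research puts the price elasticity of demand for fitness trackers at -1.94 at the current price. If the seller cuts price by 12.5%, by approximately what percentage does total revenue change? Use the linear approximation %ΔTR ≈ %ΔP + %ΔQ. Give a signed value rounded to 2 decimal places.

+11.75%

%ΔQ ≈ Ed × %ΔP = (-1.94) × (-12.5%) = +24.2500%
%ΔTR ≈ %ΔP + %ΔQ = (-12.5%) + (+24.2500%) = +11.7500%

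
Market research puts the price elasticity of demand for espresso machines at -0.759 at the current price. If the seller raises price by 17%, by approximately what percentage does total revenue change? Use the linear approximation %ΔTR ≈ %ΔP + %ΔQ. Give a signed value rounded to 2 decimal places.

+4.10%

%ΔQ ≈ Ed × %ΔP = (-0.759) × (+17%) = -12.9030%
%ΔTR ≈ %ΔP + %ΔQ = (+17%) + (-12.9030%) = +4.0970%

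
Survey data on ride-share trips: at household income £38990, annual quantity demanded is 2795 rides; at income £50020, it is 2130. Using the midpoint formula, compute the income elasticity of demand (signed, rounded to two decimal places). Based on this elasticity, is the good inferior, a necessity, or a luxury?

-1.09; inferior

%ΔQ = (2130 − 2795)/[( 2795 + 2130)/2] = -665/2462.5 = -0.270050…
%ΔIncome = (50020 − 38990)/[( 38990 + 50020)/2] = 11030/44505 = 0.247837…
E_income = (-665/2462.5) / (11030/44505) = -1.0896…
E_income < 0 ⇒ inferior good.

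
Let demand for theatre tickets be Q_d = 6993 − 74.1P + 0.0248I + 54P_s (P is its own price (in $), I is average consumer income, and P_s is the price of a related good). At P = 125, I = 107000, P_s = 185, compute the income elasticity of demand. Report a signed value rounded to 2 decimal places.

At the given values, Q_d = 6993 − 74.1(125) + 0.0248(107000) + 54(185) = 10374.1.
∂Q_d/∂I = 0.0248.
E = (0.0248) × (107000/10374.1) = 0.2557…

0.26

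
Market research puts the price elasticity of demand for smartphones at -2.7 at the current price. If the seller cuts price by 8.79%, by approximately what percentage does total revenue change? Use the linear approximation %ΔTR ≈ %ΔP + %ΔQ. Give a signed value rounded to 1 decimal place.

+14.9%

%ΔQ ≈ Ed × %ΔP = (-2.7) × (-8.79%) = +23.7330%
%ΔTR ≈ %ΔP + %ΔQ = (-8.79%) + (+23.7330%) = +14.9430%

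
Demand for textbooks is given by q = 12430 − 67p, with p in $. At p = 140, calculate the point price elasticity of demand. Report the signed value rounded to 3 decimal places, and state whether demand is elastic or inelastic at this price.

dq/dp = −67. At p = 140, q = 12430 − 67(140) = 3050.
Ed = (dq/dp)·(p/q) = −67 × (140/3050) = -3.07540…
|Ed| = 3.075 > 1, so demand is elastic.

-3.075; elastic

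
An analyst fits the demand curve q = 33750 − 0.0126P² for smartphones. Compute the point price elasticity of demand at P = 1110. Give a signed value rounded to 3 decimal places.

dq/dP = −2·0.0126·P = -27.972. At P = 1110, q = 18225.54.
Ed = (dq/dP)·(P/q) = (-27.972) × (1110/18225.54) = -1.70359…

-1.704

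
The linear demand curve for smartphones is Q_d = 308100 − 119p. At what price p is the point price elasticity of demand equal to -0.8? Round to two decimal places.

1150.70

Ed = −119p/(308100 − 119p). Set this equal to -0.8:
119p = 0.8·(308100 − 119p) ⇒ 119p(1 + 0.8) = 0.8·308100
p = 0.8·308100 / (119·1.8) = 1150.7002…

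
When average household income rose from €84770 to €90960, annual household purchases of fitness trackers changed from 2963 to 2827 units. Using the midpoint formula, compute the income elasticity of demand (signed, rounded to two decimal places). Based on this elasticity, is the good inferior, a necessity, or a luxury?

%ΔQ = (2827 − 2963)/[( 2963 + 2827)/2] = -136/2895 = -0.046977…
%ΔIncome = (90960 − 84770)/[( 84770 + 90960)/2] = 6190/87865 = 0.070448…
E_income = (-136/2895) / (6190/87865) = -0.6668…
E_income < 0 ⇒ inferior good.

-0.67; inferior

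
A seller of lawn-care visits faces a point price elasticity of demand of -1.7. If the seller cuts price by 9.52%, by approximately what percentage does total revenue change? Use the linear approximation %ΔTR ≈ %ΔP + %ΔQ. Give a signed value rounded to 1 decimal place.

+6.7%

%ΔQ ≈ Ed × %ΔP = (-1.7) × (-9.52%) = +16.1840%
%ΔTR ≈ %ΔP + %ΔQ = (-9.52%) + (+16.1840%) = +6.6640%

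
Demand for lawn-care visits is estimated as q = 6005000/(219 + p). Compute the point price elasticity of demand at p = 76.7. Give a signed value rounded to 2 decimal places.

dq/dp = −6005000/(219 + p)² = -68.6768. At p = 76.7, q = 20307.7.
Ed = (dq/dp)·(p/q) = (-68.6768) × (76.7/20307.7) = -0.2593…

-0.26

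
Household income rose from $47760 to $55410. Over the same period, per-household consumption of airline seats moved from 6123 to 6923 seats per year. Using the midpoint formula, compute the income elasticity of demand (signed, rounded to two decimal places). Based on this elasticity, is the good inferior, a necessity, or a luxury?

%ΔQ = (6923 − 6123)/[( 6123 + 6923)/2] = 800/6523 = 0.122642…
%ΔIncome = (55410 − 47760)/[( 47760 + 55410)/2] = 7650/51585 = 0.148298…
E_income = (800/6523) / (7650/51585) = 0.8269…
0 < E_income < 1 ⇒ normal good, necessity.

0.83; necessity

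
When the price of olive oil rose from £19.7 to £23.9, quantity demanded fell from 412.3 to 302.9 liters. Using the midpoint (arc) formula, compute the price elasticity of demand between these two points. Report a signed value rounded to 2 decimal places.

-1.59

%ΔQ = (302.9 − 412.3) / [(412.3 + 302.9)/2] = -109.4/357.6 = -0.305928…
%ΔP = (23.9 − 19.7) / [(19.7 + 23.9)/2] = 4.2/21.8 = 0.192660…
Arc Ed = %ΔQ / %ΔP = (-109.4/357.6) / (4.2/21.8) = -1.5879…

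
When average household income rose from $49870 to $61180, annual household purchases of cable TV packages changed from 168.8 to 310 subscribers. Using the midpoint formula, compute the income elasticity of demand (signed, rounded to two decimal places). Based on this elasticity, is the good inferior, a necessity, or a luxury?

%ΔQ = (310 − 168.8)/[( 168.8 + 310)/2] = 141.2/239.4 = 0.589807…
%ΔIncome = (61180 − 49870)/[( 49870 + 61180)/2] = 11310/55525 = 0.203692…
E_income = (141.2/239.4) / (11310/55525) = 2.8955…
E_income > 1 ⇒ normal good, luxury.

2.90; luxury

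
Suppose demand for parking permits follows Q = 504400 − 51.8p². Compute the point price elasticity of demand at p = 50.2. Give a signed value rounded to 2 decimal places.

-0.70

dQ/dp = −2·51.8·p = -5200.72. At p = 50.2, Q = 373861.928.
Ed = (dQ/dp)·(p/Q) = (-5200.72) × (50.2/373861.928) = -0.6983…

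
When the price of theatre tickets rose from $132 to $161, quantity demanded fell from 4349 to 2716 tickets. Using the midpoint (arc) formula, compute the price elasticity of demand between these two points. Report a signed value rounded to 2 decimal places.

-2.34

%ΔQ = (2716 − 4349) / [(4349 + 2716)/2] = -1633/3532.5 = -0.462278…
%ΔP = (161 − 132) / [(132 + 161)/2] = 29/146.5 = 0.197952…
Arc Ed = %ΔQ / %ΔP = (-1633/3532.5) / (29/146.5) = -2.3353…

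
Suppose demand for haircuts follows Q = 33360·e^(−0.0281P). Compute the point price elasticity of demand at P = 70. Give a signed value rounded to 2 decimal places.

dQ/dP = −0.0281·Q = -131.122. At P = 70, Q = 4666.26.
Ed = (dQ/dP)·(P/Q) = (-131.122) × (70/4666.26) = -1.967

-1.97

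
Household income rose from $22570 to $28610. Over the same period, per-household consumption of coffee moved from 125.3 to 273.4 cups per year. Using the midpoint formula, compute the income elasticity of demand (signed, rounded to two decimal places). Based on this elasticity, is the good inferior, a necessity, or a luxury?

3.15; luxury

%ΔQ = (273.4 − 125.3)/[( 125.3 + 273.4)/2] = 148.1/199.35 = 0.742914…
%ΔIncome = (28610 − 22570)/[( 22570 + 28610)/2] = 6040/25590 = 0.236029…
E_income = (148.1/199.35) / (6040/25590) = 3.1475…
E_income > 1 ⇒ normal good, luxury.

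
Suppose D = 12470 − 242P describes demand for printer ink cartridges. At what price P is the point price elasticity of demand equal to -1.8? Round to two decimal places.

33.13

Ed = −242P/(12470 − 242P). Set this equal to -1.8:
242P = 1.8·(12470 − 242P) ⇒ 242P(1 + 1.8) = 1.8·12470
P = 1.8·12470 / (242·2.8) = 33.1257…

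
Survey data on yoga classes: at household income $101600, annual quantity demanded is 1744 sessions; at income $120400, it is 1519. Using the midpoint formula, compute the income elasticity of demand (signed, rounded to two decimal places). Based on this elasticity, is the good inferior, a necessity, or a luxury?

-0.81; inferior

%ΔQ = (1519 − 1744)/[( 1744 + 1519)/2] = -225/1631.5 = -0.137909…
%ΔIncome = (120400 − 101600)/[( 101600 + 120400)/2] = 18800/111000 = 0.169369…
E_income = (-225/1631.5) / (18800/111000) = -0.8142…
E_income < 0 ⇒ inferior good.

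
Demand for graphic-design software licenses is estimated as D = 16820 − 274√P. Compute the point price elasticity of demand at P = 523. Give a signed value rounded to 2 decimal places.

-0.30

dD/dP = −274/(2√P) = -5.99059. At P = 523, D = 10553.8.
Ed = (dD/dP)·(P/D) = (-5.99059) × (523/10553.8) = -0.2968…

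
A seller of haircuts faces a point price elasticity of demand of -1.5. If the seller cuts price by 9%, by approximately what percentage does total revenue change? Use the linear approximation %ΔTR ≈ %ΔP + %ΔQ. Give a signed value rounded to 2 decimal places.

+4.50%

%ΔQ ≈ Ed × %ΔP = (-1.5) × (-9%) = +13.5000%
%ΔTR ≈ %ΔP + %ΔQ = (-9%) + (+13.5000%) = +4.5000%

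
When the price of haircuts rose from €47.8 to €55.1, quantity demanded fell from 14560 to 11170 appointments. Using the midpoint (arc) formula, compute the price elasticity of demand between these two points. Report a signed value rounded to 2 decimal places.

%ΔQ = (11170 − 14560) / [(14560 + 11170)/2] = -3390/12865 = -0.263505…
%ΔP = (55.1 − 47.8) / [(47.8 + 55.1)/2] = 7.3/51.45 = 0.141885…
Arc Ed = %ΔQ / %ΔP = (-3390/12865) / (7.3/51.45) = -1.8571…

-1.86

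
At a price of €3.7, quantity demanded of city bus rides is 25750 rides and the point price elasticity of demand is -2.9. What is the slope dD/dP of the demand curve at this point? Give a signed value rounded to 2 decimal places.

Ed = (dD/dP)·(P/D) ⇒ dD/dP = Ed·D/P = (-2.9)·25750/3.7 = -20182.4324…

-20182.43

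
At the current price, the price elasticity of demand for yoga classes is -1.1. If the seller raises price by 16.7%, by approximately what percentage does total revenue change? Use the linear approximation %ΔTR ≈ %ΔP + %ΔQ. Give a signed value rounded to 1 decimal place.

-1.7%

%ΔQ ≈ Ed × %ΔP = (-1.1) × (+16.7%) = -18.3700%
%ΔTR ≈ %ΔP + %ΔQ = (+16.7%) + (-18.3700%) = -1.6700%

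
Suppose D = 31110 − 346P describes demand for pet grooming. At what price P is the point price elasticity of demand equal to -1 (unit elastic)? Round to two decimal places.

44.96

Ed = −346P/(31110 − 346P). Set this equal to -1:
346P = 1·(31110 − 346P) ⇒ 346P(1 + 1) = 1·31110
P = 1·31110 / (346·2) = 44.9566…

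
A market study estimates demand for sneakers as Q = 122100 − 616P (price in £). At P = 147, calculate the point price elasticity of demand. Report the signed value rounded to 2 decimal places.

-2.87

dQ/dP = −616. At P = 147, Q = 122100 − 616(147) = 31548.
Ed = (dQ/dP)·(P/Q) = −616 × (147/31548) = -2.8702…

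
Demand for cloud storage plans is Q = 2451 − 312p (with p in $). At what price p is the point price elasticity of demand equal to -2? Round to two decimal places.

5.24

Ed = −312p/(2451 − 312p). Set this equal to -2:
312p = 2·(2451 − 312p) ⇒ 312p(1 + 2) = 2·2451
p = 2·2451 / (312·3) = 5.2371…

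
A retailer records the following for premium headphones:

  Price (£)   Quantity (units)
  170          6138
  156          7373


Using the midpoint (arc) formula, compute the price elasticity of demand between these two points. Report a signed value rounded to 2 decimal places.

-2.13

%ΔQ = (7373 − 6138) / [(6138 + 7373)/2] = 1235/6755.5 = 0.182814…
%ΔP = (156 − 170) / [(170 + 156)/2] = -14/163 = -0.085889…
Arc Ed = %ΔQ / %ΔP = (1235/6755.5) / (-14/163) = -2.1284…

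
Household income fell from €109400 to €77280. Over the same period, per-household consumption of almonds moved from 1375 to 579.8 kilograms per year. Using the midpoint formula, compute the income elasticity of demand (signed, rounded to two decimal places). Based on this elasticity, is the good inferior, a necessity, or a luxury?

2.36; luxury

%ΔQ = (579.8 − 1375)/[( 1375 + 579.8)/2] = -795.2/977.4 = -0.813587…
%ΔIncome = (77280 − 109400)/[( 109400 + 77280)/2] = -32120/93340 = -0.344118…
E_income = (-795.2/977.4) / (-32120/93340) = 2.3642…
E_income > 1 ⇒ normal good, luxury.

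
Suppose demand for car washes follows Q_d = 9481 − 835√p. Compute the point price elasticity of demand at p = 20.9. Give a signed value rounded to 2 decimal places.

dQ_d/dp = −835/(2√p) = -91.3237. At p = 20.9, Q_d = 5663.67.
Ed = (dQ_d/dp)·(p/Q_d) = (-91.3237) × (20.9/5663.67) = -0.3370…

-0.34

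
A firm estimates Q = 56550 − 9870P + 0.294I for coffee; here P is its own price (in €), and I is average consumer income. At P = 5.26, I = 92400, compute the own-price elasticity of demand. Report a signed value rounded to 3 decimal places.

At the given values, Q = 56550 − 9870(5.26) + 0.294(92400) = 31799.4.
∂Q/∂P = −9870.
E = (-9870) × (5.26/31799.4) = -1.63261…

-1.633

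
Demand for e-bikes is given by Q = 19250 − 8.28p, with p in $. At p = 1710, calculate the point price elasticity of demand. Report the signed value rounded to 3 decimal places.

-2.781

dQ/dp = −8.28. At p = 1710, Q = 19250 − 8.28(1710) = 5091.2.
Ed = (dQ/dp)·(p/Q) = −8.28 × (1710/5091.2) = -2.78103…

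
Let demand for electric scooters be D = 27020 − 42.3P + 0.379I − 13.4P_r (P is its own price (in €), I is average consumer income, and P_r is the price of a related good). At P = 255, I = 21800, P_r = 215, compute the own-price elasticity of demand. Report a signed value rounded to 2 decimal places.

At the given values, D = 27020 − 42.3(255) + 0.379(21800) − 13.4(215) = 21614.7.
∂D/∂P = −42.3.
E = (-42.3) × (255/21614.7) = -0.4990…

-0.50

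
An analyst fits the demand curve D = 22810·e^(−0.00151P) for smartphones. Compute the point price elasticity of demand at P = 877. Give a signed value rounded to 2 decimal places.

-1.32

dD/dP = −0.00151·D = -9.16176. At P = 877, D = 6067.39.
Ed = (dD/dP)·(P/D) = (-9.16176) × (877/6067.39) = -1.3242…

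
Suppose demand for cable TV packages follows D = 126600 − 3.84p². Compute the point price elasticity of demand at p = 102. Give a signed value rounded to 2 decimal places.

dD/dp = −2·3.84·p = -783.36. At p = 102, D = 86648.64.
Ed = (dD/dp)·(p/D) = (-783.36) × (102/86648.64) = -0.9221…

-0.92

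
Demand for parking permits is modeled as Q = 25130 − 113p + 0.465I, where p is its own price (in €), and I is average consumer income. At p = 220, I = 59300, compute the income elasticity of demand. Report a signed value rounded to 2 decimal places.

0.99

At the given values, Q = 25130 − 113(220) + 0.465(59300) = 27844.5.
∂Q/∂I = 0.465.
E = (0.465) × (59300/27844.5) = 0.9903…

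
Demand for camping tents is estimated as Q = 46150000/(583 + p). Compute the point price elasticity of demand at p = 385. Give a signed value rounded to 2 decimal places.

-0.40

dQ/dp = −46150000/(583 + p)² = -49.2517. At p = 385, Q = 47675.6.
Ed = (dQ/dp)·(p/Q) = (-49.2517) × (385/47675.6) = -0.3977…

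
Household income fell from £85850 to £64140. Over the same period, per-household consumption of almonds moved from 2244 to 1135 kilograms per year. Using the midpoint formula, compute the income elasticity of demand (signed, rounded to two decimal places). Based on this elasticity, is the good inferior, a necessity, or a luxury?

%ΔQ = (1135 − 2244)/[( 2244 + 1135)/2] = -1109/1689.5 = -0.656407…
%ΔIncome = (64140 − 85850)/[( 85850 + 64140)/2] = -21710/74995 = -0.289485…
E_income = (-1109/1689.5) / (-21710/74995) = 2.2674…
E_income > 1 ⇒ normal good, luxury.

2.27; luxury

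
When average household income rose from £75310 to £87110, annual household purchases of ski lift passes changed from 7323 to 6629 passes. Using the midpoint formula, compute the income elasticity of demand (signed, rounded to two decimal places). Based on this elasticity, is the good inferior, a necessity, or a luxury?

-0.68; inferior

%ΔQ = (6629 − 7323)/[( 7323 + 6629)/2] = -694/6976 = -0.099483…
%ΔIncome = (87110 − 75310)/[( 75310 + 87110)/2] = 11800/81210 = 0.145302…
E_income = (-694/6976) / (11800/81210) = -0.6846…
E_income < 0 ⇒ inferior good.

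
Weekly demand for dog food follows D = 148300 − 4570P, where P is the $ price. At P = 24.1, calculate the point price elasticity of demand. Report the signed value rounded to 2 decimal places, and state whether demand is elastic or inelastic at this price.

dD/dP = −4570. At P = 24.1, D = 148300 − 4570(24.1) = 38163.
Ed = (dD/dP)·(P/D) = −4570 × (24.1/38163) = -2.8859…
|Ed| = 2.89 > 1, so demand is elastic.

-2.89; elastic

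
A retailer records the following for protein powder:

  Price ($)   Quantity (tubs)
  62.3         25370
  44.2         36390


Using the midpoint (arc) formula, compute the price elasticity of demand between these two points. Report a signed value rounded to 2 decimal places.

-1.05

%ΔQ = (36390 − 25370) / [(25370 + 36390)/2] = 11020/30880 = 0.356865…
%ΔP = (44.2 − 62.3) / [(62.3 + 44.2)/2] = -18.1/53.25 = -0.339906…
Arc Ed = %ΔQ / %ΔP = (11020/30880) / (-18.1/53.25) = -1.0498…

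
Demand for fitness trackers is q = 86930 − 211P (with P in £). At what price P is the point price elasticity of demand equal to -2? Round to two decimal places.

Ed = −211P/(86930 − 211P). Set this equal to -2:
211P = 2·(86930 − 211P) ⇒ 211P(1 + 2) = 2·86930
P = 2·86930 / (211·3) = 274.6603…

274.66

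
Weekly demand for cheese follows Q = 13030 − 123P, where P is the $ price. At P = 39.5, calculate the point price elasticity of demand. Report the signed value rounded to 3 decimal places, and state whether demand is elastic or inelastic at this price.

dQ/dP = −123. At P = 39.5, Q = 13030 − 123(39.5) = 8171.5.
Ed = (dQ/dP)·(P/Q) = −123 × (39.5/8171.5) = -0.59456…
|Ed| = 0.595 < 1, so demand is inelastic.

-0.595; inelastic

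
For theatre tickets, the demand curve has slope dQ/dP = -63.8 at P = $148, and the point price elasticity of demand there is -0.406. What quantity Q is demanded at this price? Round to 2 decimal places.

23257.14

Ed = (dQ/dP)·(P/Q) ⇒ Q = (dQ/dP)·P/Ed = (-63.8)·148/(-0.406) = 23257.1428…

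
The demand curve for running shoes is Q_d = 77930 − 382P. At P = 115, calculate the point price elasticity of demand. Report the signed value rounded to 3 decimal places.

dQ_d/dP = −382. At P = 115, Q_d = 77930 − 382(115) = 34000.
Ed = (dQ_d/dP)·(P/Q_d) = −382 × (115/34000) = -1.29205…

-1.292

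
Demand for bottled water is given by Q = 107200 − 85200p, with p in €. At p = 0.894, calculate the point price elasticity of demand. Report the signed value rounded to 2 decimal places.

dQ/dp = −85200. At p = 0.894, Q = 107200 − 85200(0.894) = 31031.2.
Ed = (dQ/dp)·(p/Q) = −85200 × (0.894/31031.2) = -2.4545…

-2.45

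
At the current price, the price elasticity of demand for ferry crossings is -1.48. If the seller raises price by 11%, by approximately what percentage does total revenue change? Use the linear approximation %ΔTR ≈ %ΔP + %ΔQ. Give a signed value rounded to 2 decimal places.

-5.28%

%ΔQ ≈ Ed × %ΔP = (-1.48) × (+11%) = -16.2800%
%ΔTR ≈ %ΔP + %ΔQ = (+11%) + (-16.2800%) = -5.2800%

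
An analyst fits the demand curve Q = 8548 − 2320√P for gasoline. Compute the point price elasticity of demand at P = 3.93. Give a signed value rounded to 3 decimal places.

-0.582

dQ/dP = −2320/(2√P) = -585.143. At P = 3.93, Q = 3948.78.
Ed = (dQ/dP)·(P/Q) = (-585.143) × (3.93/3948.78) = -0.58235…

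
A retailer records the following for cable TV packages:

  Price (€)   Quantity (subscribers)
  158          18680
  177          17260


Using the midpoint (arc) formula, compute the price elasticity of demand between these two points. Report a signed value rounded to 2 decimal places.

%ΔQ = (17260 − 18680) / [(18680 + 17260)/2] = -1420/17970 = -0.079020…
%ΔP = (177 − 158) / [(158 + 177)/2] = 19/167.5 = 0.113432…
Arc Ed = %ΔQ / %ΔP = (-1420/17970) / (19/167.5) = -0.6966…

-0.70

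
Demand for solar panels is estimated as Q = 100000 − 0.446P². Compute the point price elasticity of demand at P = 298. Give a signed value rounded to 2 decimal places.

dQ/dP = −2·0.446·P = -265.816. At P = 298, Q = 60393.416.
Ed = (dQ/dP)·(P/Q) = (-265.816) × (298/60393.416) = -1.3116…

-1.31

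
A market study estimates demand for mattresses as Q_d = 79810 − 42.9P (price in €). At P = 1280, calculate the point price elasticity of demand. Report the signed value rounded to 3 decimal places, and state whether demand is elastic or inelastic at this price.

dQ_d/dP = −42.9. At P = 1280, Q_d = 79810 − 42.9(1280) = 24898.
Ed = (dQ_d/dP)·(P/Q_d) = −42.9 × (1280/24898) = -2.20547…
|Ed| = 2.205 > 1, so demand is elastic.

-2.205; elastic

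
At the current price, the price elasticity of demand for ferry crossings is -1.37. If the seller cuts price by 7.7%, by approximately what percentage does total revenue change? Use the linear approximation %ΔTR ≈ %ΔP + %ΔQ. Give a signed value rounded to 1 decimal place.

%ΔQ ≈ Ed × %ΔP = (-1.37) × (-7.7%) = +10.5490%
%ΔTR ≈ %ΔP + %ΔQ = (-7.7%) + (+10.5490%) = +2.8490%

+2.8%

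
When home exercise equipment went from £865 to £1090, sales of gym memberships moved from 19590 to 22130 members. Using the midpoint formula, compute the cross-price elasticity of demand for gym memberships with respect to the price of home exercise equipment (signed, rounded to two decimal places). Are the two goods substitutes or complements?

0.53; substitutes

%ΔQ_{gym memberships} = (22130 − 19590)/avg = 2540/20860 = 0.121764…
%ΔP_{home exercise equipment} = (1090 − 865)/avg = 225/977.5 = 0.230179…
E_cross = (2540/20860) / (225/977.5) = 0.5289…
E_cross > 0 ⇒ the goods are substitutes.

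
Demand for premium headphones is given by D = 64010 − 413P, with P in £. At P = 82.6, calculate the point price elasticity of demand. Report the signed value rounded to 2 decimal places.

-1.14

dD/dP = −413. At P = 82.6, D = 64010 − 413(82.6) = 29896.2.
Ed = (dD/dP)·(P/D) = −413 × (82.6/29896.2) = -1.1410…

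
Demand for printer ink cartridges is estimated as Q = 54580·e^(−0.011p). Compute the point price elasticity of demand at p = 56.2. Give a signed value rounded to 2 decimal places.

-0.62

dQ/dp = −0.011·Q = -323.553. At p = 56.2, Q = 29413.9.
Ed = (dQ/dp)·(p/Q) = (-323.553) × (56.2/29413.9) = -0.6182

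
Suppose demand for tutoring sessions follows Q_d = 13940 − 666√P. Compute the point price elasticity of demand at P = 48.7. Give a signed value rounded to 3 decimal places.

-0.250

dQ_d/dP = −666/(2√P) = -47.7177. At P = 48.7, Q_d = 9292.29.
Ed = (dQ_d/dP)·(P/Q_d) = (-47.7177) × (48.7/9292.29) = -0.25008…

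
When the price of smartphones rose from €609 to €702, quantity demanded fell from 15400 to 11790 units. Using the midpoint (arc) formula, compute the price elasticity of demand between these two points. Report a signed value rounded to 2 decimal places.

%ΔQ = (11790 − 15400) / [(15400 + 11790)/2] = -3610/13595 = -0.265538…
%ΔP = (702 − 609) / [(609 + 702)/2] = 93/655.5 = 0.141876…
Arc Ed = %ΔQ / %ΔP = (-3610/13595) / (93/655.5) = -1.8716…

-1.87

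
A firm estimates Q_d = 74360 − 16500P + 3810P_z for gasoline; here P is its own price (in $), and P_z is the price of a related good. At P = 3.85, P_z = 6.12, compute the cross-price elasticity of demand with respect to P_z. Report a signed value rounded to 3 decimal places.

At the given values, Q_d = 74360 − 16500(3.85) + 3810(6.12) = 34152.2.
∂Q_d/∂P_z = 3810.
E = (3810) × (6.12/34152.2) = 0.68274…

0.683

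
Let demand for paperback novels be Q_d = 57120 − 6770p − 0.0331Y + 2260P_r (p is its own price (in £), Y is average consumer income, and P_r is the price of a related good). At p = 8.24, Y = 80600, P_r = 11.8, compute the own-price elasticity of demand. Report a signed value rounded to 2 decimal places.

-2.20

At the given values, Q_d = 57120 − 6770(8.24) − 0.0331(80600) + 2260(11.8) = 25335.34.
∂Q_d/∂p = −6770.
E = (-6770) × (8.24/25335.34) = -2.2018…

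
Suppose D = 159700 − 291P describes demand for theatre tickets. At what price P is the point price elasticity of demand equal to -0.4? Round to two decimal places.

156.80

Ed = −291P/(159700 − 291P). Set this equal to -0.4:
291P = 0.4·(159700 − 291P) ⇒ 291P(1 + 0.4) = 0.4·159700
P = 0.4·159700 / (291·1.4) = 156.7992…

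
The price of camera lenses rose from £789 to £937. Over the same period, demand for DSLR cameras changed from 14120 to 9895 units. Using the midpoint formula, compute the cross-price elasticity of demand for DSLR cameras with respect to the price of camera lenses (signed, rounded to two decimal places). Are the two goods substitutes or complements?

%ΔQ_{DSLR cameras} = (9895 − 14120)/avg = -4225/12007.5 = -0.351863…
%ΔP_{camera lenses} = (937 − 789)/avg = 148/863 = 0.171494…
E_cross = (-4225/12007.5) / (148/863) = -2.0517…
E_cross < 0 ⇒ the goods are complements.

-2.05; complements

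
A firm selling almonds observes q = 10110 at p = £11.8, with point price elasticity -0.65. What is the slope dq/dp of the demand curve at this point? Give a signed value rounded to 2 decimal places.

-556.91

Ed = (dq/dp)·(p/q) ⇒ dq/dp = Ed·q/p = (-0.65)·10110/11.8 = -556.9067…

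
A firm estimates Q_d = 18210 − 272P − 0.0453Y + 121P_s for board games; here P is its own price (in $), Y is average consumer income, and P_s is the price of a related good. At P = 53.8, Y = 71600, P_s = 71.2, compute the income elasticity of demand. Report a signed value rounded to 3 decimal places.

-0.362

At the given values, Q_d = 18210 − 272(53.8) − 0.0453(71600) + 121(71.2) = 8948.12.
∂Q_d/∂Y = -0.0453.
E = (-0.0453) × (71600/8948.12) = -0.36247…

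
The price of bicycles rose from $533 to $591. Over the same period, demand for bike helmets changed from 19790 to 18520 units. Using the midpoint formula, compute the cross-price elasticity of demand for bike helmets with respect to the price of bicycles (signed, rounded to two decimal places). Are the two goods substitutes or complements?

%ΔQ_{bike helmets} = (18520 − 19790)/avg = -1270/19155 = -0.066301…
%ΔP_{bicycles} = (591 − 533)/avg = 58/562 = 0.103202…
E_cross = (-1270/19155) / (58/562) = -0.6424…
E_cross < 0 ⇒ the goods are complements.

-0.64; complements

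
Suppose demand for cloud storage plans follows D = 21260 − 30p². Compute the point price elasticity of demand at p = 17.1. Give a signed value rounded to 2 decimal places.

dD/dp = −2·30·p = -1026. At p = 17.1, D = 12487.7.
Ed = (dD/dp)·(p/D) = (-1026) × (17.1/12487.7) = -1.4049…

-1.40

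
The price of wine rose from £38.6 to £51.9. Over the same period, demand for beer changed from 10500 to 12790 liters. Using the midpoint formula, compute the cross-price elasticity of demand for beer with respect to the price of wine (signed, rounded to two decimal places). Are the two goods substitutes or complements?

%ΔQ_{beer} = (12790 − 10500)/avg = 2290/11645 = 0.196650…
%ΔP_{wine} = (51.9 − 38.6)/avg = 13.3/45.25 = 0.293922…
E_cross = (2290/11645) / (13.3/45.25) = 0.6690…
E_cross > 0 ⇒ the goods are substitutes.

0.67; substitutes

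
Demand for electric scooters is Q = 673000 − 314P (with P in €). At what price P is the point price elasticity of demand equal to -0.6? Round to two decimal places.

Ed = −314P/(673000 − 314P). Set this equal to -0.6:
314P = 0.6·(673000 − 314P) ⇒ 314P(1 + 0.6) = 0.6·673000
P = 0.6·673000 / (314·1.6) = 803.7420…

803.74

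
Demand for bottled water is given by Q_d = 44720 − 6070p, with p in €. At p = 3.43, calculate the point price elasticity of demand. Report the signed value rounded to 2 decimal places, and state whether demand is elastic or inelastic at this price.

dQ_d/dp = −6070. At p = 3.43, Q_d = 44720 − 6070(3.43) = 23899.9.
Ed = (dQ_d/dp)·(p/Q_d) = −6070 × (3.43/23899.9) = -0.8711…
|Ed| = 0.87 < 1, so demand is inelastic.

-0.87; inelastic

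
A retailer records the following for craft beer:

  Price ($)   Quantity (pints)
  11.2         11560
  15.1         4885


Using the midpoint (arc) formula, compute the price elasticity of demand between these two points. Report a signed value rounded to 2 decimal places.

%ΔQ = (4885 − 11560) / [(11560 + 4885)/2] = -6675/8222.5 = -0.811796…
%ΔP = (15.1 − 11.2) / [(11.2 + 15.1)/2] = 3.9/13.15 = 0.296577…
Arc Ed = %ΔQ / %ΔP = (-6675/8222.5) / (3.9/13.15) = -2.7372…

-2.74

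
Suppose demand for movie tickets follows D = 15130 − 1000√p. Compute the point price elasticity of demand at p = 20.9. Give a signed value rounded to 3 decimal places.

dD/dp = −1000/(2√p) = -109.37. At p = 20.9, D = 10558.3.
Ed = (dD/dp)·(p/D) = (-109.37) × (20.9/10558.3) = -0.21649…

-0.216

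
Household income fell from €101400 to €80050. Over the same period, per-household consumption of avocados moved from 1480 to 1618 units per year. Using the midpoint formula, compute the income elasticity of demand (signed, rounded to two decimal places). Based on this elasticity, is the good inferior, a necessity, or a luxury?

%ΔQ = (1618 − 1480)/[( 1480 + 1618)/2] = 138/1549 = 0.089089…
%ΔIncome = (80050 − 101400)/[( 101400 + 80050)/2] = -21350/90725 = -0.235326…
E_income = (138/1549) / (-21350/90725) = -0.3785…
E_income < 0 ⇒ inferior good.

-0.38; inferior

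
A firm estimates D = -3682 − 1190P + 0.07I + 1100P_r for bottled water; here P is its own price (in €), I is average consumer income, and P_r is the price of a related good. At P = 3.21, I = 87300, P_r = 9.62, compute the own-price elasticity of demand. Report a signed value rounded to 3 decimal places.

-0.416

At the given values, D = -3682 − 1190(3.21) + 0.07(87300) + 1100(9.62) = 9191.1.
∂D/∂P = −1190.
E = (-1190) × (3.21/9191.1) = -0.41560…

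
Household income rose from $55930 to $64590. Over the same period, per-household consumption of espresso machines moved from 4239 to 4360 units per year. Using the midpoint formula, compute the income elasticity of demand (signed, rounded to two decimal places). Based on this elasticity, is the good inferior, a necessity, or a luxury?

0.20; necessity

%ΔQ = (4360 − 4239)/[( 4239 + 4360)/2] = 121/4299.5 = 0.028142…
%ΔIncome = (64590 − 55930)/[( 55930 + 64590)/2] = 8660/60260 = 0.143710…
E_income = (121/4299.5) / (8660/60260) = 0.1958…
0 < E_income < 1 ⇒ normal good, necessity.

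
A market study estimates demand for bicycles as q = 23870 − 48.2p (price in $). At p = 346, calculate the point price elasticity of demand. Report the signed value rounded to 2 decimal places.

-2.32

dq/dp = −48.2. At p = 346, q = 23870 − 48.2(346) = 7192.8.
Ed = (dq/dp)·(p/q) = −48.2 × (346/7192.8) = -2.3185…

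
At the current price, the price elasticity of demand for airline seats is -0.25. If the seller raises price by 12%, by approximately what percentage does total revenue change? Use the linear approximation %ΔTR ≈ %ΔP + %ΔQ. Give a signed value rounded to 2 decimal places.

%ΔQ ≈ Ed × %ΔP = (-0.25) × (+12%) = -3.0000%
%ΔTR ≈ %ΔP + %ΔQ = (+12%) + (-3.0000%) = +9.0000%

+9.00%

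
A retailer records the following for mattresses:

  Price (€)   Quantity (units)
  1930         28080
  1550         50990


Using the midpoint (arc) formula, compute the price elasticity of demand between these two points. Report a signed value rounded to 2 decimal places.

%ΔQ = (50990 − 28080) / [(28080 + 50990)/2] = 22910/39535 = 0.579486…
%ΔP = (1550 − 1930) / [(1930 + 1550)/2] = -380/1740 = -0.218390…
Arc Ed = %ΔQ / %ΔP = (22910/39535) / (-380/1740) = -2.6534…

-2.65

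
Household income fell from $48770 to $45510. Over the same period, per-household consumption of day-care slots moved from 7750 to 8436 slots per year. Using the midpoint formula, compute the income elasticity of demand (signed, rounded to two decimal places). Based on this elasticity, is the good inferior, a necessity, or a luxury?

%ΔQ = (8436 − 7750)/[( 7750 + 8436)/2] = 686/8093 = 0.084764…
%ΔIncome = (45510 − 48770)/[( 48770 + 45510)/2] = -3260/47140 = -0.069155…
E_income = (686/8093) / (-3260/47140) = -1.2257…
E_income < 0 ⇒ inferior good.

-1.23; inferior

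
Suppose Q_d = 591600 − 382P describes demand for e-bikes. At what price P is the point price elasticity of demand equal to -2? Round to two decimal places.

1032.46

Ed = −382P/(591600 − 382P). Set this equal to -2:
382P = 2·(591600 − 382P) ⇒ 382P(1 + 2) = 2·591600
P = 2·591600 / (382·3) = 1032.4607…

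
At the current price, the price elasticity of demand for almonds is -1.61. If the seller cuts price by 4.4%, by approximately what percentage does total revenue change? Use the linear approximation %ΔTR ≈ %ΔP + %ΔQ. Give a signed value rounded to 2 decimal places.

%ΔQ ≈ Ed × %ΔP = (-1.61) × (-4.4%) = +7.0840%
%ΔTR ≈ %ΔP + %ΔQ = (-4.4%) + (+7.0840%) = +2.6840%

+2.68%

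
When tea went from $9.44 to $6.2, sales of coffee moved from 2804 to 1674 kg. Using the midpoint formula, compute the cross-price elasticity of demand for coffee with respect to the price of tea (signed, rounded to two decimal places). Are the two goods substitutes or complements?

1.22; substitutes

%ΔQ_{coffee} = (1674 − 2804)/avg = -1130/2239 = -0.504689…
%ΔP_{tea} = (6.2 − 9.44)/avg = -3.24/7.82 = -0.414322…
E_cross = (-1130/2239) / (-3.24/7.82) = 1.2181…
E_cross > 0 ⇒ the goods are substitutes.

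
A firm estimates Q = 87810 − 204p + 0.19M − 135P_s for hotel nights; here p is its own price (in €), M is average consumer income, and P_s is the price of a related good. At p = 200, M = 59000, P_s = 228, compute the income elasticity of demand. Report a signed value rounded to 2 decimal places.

0.41

At the given values, Q = 87810 − 204(200) + 0.19(59000) − 135(228) = 27440.
∂Q/∂M = 0.19.
E = (0.19) × (59000/27440) = 0.4085…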